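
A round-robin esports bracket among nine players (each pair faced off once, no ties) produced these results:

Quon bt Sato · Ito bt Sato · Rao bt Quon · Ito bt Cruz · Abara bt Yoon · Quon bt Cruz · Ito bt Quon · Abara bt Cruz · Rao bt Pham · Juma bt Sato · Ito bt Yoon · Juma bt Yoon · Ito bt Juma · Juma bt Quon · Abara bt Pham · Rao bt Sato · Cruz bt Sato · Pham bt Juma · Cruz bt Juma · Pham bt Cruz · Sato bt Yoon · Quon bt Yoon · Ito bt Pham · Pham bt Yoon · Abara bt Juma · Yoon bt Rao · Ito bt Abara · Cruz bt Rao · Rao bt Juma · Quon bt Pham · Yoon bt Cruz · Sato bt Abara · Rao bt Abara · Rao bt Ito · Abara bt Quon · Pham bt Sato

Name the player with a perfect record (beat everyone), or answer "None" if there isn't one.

Highest win total is Ito with 7 (out of 8 possible).
Ito lost to Rao, so no player went undefeated.

None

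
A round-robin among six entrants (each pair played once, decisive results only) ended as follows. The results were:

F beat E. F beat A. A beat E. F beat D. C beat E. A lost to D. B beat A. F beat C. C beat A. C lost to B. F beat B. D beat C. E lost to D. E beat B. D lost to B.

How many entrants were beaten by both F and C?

2

F beat: A, B, C, D, E.
C beat: A, E.
Both beat: A, E — 2.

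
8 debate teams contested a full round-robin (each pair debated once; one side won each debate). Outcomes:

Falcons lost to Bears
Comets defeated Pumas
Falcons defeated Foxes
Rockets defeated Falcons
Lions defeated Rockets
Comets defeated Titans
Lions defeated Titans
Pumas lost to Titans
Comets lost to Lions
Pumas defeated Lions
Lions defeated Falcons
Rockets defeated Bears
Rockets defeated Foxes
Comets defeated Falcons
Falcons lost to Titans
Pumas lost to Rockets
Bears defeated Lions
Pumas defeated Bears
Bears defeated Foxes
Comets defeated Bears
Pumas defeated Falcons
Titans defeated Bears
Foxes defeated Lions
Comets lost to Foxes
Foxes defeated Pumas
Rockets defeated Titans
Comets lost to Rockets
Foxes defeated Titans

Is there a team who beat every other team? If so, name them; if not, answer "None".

None

Highest win total is Rockets with 6 (out of 7 possible).
Rockets lost to Lions, so no team went undefeated.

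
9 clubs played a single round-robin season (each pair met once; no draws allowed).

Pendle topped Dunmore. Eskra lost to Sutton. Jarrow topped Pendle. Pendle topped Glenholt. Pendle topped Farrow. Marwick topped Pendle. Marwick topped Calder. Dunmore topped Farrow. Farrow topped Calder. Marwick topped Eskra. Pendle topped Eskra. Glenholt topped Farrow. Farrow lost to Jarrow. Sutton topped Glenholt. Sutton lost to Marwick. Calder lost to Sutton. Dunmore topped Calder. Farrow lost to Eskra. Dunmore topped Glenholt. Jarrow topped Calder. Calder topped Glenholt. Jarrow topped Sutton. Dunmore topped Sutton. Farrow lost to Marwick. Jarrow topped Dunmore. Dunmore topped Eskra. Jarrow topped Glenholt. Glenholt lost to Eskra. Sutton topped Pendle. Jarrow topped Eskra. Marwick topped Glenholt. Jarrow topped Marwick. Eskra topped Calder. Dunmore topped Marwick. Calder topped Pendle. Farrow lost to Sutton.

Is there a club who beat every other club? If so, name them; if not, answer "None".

Jarrow has 8 wins out of 8 opponents — a perfect record.

Jarrow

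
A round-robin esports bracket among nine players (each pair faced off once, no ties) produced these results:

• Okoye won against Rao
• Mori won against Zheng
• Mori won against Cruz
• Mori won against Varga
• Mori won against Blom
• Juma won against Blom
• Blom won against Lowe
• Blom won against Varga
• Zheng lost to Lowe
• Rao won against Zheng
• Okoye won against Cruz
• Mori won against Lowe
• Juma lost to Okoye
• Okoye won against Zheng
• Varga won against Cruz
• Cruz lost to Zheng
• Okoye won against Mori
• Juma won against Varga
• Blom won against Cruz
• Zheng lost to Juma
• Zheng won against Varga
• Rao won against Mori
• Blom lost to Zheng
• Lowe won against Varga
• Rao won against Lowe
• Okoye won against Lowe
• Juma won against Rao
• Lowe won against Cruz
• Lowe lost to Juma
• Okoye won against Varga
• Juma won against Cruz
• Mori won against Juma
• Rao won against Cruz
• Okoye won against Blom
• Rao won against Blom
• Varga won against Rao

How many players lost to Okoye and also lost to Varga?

2

Okoye beat: Varga, Mori, Blom, Cruz, Zheng, Rao, Lowe, Juma.
Varga beat: Cruz, Rao.
Both beat: Cruz, Rao — 2.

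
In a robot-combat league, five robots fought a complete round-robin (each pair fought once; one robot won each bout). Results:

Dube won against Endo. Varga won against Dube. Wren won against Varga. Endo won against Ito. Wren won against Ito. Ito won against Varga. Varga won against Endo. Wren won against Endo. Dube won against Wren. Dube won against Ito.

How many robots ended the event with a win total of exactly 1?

2

Win totals: Ito 1, Dube 3, Endo 1, Wren 3, Varga 2.
Exactly 1: Ito, Endo — 2 robots.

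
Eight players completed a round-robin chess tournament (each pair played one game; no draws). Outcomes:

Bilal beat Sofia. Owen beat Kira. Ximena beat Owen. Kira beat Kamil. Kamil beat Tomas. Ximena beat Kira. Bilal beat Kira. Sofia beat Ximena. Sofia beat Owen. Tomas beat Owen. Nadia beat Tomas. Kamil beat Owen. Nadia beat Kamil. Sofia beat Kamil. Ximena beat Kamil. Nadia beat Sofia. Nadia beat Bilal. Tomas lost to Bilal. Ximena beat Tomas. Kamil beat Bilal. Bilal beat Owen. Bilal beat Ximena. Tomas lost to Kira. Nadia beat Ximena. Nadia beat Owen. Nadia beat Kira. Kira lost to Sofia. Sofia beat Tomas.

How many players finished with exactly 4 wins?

Win totals: Kira 2, Sofia 5, Nadia 7, Tomas 1, Bilal 5, Kamil 3, Owen 1, Ximena 4.
Exactly 4: Ximena — 1 player.

1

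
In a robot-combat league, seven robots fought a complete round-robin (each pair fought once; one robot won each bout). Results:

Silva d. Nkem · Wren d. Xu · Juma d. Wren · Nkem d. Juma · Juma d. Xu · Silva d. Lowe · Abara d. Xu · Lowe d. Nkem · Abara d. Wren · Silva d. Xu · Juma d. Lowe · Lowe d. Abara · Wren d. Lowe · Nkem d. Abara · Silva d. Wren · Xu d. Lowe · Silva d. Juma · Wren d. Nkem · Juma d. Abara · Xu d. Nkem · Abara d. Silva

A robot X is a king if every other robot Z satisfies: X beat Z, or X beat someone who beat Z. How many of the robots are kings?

5

Wren cannot reach Silva in two steps.
Xu cannot reach Wren, Silva in two steps.
Lowe reaches everyone (king).
Abara reaches everyone (king).
Silva reaches everyone (king).
Juma reaches everyone (king).
Nkem reaches everyone (king).
Kings: Lowe, Abara, Silva, Juma, Nkem — 5.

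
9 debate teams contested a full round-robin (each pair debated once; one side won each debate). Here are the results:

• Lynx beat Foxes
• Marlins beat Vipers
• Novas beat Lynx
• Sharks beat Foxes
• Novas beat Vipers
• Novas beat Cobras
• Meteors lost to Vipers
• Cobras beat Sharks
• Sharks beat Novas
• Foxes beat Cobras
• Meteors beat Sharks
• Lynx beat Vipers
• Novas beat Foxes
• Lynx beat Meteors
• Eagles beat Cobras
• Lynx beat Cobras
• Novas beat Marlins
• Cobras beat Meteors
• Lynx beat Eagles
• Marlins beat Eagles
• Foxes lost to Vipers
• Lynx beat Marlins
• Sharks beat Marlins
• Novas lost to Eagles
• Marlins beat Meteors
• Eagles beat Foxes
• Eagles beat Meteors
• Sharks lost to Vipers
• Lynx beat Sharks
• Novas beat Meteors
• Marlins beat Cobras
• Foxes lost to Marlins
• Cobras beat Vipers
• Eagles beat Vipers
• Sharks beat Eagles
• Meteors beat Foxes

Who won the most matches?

Win totals: Vipers 3, Novas 6, Lynx 7, Cobras 3, Sharks 4, Meteors 2, Foxes 1, Eagles 5, Marlins 5.
Lynx leads with 7 wins (next highest: 6).

Lynx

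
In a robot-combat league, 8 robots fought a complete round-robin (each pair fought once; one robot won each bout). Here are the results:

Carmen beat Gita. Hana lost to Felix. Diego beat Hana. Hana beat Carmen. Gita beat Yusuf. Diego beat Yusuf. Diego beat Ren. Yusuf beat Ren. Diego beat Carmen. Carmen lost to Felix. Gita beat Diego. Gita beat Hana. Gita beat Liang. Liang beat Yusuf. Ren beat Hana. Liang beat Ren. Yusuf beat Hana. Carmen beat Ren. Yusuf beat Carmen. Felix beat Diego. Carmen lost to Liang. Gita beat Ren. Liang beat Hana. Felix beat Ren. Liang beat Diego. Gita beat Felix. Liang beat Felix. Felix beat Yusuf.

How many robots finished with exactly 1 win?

2

Win totals: Hana 1, Liang 6, Carmen 2, Felix 5, Diego 4, Gita 6, Yusuf 3, Ren 1.
Exactly 1: Hana, Ren — 2 robots.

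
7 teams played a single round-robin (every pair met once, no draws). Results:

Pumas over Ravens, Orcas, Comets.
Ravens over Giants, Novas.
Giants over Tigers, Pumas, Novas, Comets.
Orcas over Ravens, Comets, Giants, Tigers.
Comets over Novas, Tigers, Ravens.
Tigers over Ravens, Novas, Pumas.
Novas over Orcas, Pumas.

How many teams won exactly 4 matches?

2

Win totals: Pumas 3, Orcas 4, Tigers 3, Ravens 2, Giants 4, Novas 2, Comets 3.
Exactly 4: Orcas, Giants — 2 teams.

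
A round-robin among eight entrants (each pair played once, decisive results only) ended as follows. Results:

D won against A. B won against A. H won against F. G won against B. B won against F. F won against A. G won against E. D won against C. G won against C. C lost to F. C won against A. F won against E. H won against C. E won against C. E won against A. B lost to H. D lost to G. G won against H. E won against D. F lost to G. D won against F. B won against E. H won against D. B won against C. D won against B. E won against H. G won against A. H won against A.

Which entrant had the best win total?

Win totals: A 0, B 4, C 1, D 4, E 4, F 3, G 7, H 5.
G leads with 7 wins (next highest: 5).

G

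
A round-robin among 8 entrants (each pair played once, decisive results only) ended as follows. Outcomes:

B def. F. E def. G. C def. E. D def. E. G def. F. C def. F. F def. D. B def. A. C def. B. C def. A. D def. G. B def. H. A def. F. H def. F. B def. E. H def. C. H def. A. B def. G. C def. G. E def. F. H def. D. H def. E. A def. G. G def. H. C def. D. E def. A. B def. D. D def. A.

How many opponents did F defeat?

1

F's results: beat D; lost to A, B, C, E, G, H.
That is 1 win.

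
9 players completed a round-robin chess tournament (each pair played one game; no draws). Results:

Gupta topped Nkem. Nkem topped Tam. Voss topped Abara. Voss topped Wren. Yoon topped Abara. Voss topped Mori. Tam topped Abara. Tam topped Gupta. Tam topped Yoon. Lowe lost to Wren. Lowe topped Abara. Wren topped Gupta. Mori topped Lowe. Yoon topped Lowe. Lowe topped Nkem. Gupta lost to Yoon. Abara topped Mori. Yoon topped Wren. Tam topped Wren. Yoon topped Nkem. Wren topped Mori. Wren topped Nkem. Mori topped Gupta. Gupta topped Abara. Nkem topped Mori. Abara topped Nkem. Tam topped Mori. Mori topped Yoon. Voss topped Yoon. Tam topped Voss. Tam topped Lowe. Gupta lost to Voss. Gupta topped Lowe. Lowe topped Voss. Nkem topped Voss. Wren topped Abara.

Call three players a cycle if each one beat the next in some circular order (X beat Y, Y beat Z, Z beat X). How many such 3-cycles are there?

Win totals: Voss 5, Wren 5, Lowe 3, Abara 2, Nkem 3, Mori 3, Gupta 3, Yoon 5, Tam 7.
A player with w wins dominates both others in C(w,2) triples; summing gives 10 + 10 + 3 + 1 + 3 + 3 + 3 + 10 + 21 = 64 transitive triples.
Total triples C(9,3) = 84, so cyclic triples = 84 − 64 = 20.

20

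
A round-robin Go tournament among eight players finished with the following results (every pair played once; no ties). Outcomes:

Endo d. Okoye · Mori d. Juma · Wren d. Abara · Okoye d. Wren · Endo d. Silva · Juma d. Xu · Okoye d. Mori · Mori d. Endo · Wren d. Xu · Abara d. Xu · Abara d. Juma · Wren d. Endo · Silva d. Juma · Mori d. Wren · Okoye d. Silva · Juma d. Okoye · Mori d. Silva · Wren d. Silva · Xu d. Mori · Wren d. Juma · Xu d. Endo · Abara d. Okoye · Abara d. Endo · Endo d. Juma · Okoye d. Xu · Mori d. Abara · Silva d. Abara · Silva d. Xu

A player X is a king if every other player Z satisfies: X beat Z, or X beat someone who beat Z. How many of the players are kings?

Xu reaches everyone (king).
Abara reaches everyone (king).
Juma cannot reach Abara in two steps.
Silva cannot reach Wren in two steps.
Mori reaches everyone (king).
Endo reaches everyone (king).
Okoye reaches everyone (king).
Wren reaches everyone (king).
Kings: Xu, Abara, Mori, Endo, Okoye, Wren — 6.

6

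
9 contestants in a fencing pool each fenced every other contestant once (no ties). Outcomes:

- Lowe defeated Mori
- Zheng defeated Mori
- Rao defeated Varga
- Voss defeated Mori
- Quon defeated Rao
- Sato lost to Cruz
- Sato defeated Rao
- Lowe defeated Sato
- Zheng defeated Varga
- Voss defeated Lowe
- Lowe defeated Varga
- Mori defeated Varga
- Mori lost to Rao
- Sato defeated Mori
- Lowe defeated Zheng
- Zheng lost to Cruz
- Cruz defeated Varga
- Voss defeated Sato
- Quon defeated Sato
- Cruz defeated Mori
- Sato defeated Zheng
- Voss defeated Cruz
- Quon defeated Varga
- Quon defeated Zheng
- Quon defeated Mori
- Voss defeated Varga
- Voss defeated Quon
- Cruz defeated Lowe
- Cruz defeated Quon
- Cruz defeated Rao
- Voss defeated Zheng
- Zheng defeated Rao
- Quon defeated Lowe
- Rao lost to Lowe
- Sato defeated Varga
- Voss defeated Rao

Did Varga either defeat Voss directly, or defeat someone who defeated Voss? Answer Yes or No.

No

Varga did not beat Voss directly.
Varga beat no one, so there is no intermediate fencer.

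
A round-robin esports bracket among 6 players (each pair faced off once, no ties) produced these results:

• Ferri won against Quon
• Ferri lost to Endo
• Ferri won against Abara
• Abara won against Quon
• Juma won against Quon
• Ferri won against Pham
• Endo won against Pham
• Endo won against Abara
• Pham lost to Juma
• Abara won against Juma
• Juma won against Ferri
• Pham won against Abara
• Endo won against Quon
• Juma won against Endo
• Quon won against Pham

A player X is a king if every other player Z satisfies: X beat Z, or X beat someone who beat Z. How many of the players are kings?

3

Pham cannot reach Ferri, Endo in two steps.
Abara reaches everyone (king).
Juma reaches everyone (king).
Ferri cannot reach Endo in two steps.
Endo reaches everyone (king).
Quon cannot reach Juma, Ferri, Endo in two steps.
Kings: Abara, Juma, Endo — 3.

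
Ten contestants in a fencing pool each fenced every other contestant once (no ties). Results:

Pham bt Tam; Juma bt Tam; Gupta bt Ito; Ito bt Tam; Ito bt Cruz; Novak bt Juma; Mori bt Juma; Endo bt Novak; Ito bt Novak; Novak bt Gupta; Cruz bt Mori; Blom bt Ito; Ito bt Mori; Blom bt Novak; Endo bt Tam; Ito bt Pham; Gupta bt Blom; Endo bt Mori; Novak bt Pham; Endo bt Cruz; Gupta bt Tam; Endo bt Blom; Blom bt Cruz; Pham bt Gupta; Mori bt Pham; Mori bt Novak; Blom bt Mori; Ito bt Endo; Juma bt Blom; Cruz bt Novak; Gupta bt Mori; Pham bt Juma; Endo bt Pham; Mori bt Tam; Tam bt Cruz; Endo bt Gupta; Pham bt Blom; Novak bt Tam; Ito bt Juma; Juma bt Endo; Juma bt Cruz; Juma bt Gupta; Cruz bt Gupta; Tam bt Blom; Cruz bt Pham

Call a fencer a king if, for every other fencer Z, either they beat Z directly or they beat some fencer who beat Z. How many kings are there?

Mori cannot reach Ito in two steps.
Cruz cannot reach Endo in two steps.
Pham reaches everyone (king).
Tam cannot reach Juma, Endo in two steps.
Gupta reaches everyone (king).
Juma reaches everyone (king).
Ito reaches everyone (king).
Novak reaches everyone (king).
Blom reaches everyone (king).
Endo reaches everyone (king).
Kings: Pham, Gupta, Juma, Ito, Novak, Blom, Endo — 7.

7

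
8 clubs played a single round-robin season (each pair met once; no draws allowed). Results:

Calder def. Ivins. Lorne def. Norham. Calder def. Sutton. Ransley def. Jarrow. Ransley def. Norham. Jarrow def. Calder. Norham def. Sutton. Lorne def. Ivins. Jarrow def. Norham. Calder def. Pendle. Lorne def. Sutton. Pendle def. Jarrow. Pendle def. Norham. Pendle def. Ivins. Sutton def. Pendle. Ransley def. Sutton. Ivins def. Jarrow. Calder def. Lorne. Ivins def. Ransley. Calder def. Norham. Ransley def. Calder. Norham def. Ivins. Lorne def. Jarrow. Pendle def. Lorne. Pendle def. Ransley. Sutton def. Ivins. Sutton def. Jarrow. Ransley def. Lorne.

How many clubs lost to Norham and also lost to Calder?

Norham beat: Ivins, Sutton.
Calder beat: Ivins, Sutton, Pendle, Lorne, Norham.
Both beat: Ivins, Sutton — 2.

2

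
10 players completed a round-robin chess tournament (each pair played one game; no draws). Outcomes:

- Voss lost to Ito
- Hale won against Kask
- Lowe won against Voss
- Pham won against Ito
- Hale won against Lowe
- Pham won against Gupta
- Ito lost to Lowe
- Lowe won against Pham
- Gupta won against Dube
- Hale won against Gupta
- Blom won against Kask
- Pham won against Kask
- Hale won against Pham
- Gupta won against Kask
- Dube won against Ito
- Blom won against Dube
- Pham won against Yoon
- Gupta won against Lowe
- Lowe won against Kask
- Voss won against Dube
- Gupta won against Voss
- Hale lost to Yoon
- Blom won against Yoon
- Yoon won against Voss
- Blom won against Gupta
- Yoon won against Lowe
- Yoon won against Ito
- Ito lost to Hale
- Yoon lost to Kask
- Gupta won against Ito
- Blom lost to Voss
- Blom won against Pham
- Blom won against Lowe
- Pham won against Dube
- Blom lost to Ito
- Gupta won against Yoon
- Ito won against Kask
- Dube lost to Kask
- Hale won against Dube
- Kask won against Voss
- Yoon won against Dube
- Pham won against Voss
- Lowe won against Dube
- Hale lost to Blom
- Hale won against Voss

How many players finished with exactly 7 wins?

2

Win totals: Lowe 5, Blom 7, Yoon 5, Voss 2, Kask 3, Gupta 6, Ito 3, Pham 6, Hale 7, Dube 1.
Exactly 7: Blom, Hale — 2 players.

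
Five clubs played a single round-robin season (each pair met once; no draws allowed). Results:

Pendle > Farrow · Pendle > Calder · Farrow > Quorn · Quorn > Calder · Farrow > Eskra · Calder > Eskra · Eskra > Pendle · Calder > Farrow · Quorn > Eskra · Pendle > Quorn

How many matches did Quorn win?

2

Quorn's results: beat Eskra, Calder; lost to Farrow, Pendle.
That is 2 wins.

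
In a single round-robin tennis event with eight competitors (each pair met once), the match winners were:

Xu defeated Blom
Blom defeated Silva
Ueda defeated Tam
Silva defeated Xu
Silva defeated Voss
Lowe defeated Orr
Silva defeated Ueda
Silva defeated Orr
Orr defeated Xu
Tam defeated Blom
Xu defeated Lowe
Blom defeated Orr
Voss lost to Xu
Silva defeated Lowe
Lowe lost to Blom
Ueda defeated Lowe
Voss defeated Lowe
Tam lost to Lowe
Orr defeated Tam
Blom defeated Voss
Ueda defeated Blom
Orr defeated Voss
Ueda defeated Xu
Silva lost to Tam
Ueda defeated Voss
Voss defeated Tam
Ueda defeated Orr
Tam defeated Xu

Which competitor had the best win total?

Ueda

Win totals: Silva 5, Lowe 2, Xu 3, Voss 2, Orr 3, Tam 3, Blom 4, Ueda 6.
Ueda leads with 6 wins (next highest: 5).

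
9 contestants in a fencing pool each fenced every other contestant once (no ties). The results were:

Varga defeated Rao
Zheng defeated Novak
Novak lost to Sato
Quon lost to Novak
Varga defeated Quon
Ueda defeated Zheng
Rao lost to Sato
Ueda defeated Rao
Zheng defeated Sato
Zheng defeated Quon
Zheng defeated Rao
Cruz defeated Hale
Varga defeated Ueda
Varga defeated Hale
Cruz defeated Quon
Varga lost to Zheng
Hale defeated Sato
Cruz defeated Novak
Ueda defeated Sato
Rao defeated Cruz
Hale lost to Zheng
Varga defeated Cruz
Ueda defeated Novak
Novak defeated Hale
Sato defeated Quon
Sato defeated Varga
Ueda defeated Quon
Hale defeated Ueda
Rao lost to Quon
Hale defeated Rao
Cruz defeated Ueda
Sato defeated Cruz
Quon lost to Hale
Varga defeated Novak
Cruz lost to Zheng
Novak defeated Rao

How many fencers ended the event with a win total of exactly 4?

Win totals: Sato 5, Ueda 5, Novak 3, Zheng 7, Rao 1, Cruz 4, Varga 6, Quon 1, Hale 4.
Exactly 4: Cruz, Hale — 2 fencers.

2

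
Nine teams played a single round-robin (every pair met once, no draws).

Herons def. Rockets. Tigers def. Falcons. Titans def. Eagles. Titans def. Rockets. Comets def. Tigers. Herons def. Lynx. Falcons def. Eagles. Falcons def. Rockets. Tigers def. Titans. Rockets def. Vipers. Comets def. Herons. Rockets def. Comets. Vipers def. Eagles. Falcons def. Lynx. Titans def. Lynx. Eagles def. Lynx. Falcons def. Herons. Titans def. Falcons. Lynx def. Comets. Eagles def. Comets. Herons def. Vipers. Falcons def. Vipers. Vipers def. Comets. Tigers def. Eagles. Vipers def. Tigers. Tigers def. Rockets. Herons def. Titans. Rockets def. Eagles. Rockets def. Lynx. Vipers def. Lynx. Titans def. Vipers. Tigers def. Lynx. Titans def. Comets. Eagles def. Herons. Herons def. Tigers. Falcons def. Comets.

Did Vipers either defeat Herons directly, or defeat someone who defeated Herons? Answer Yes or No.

Vipers did not beat Herons directly.
Vipers beat Tigers, Comets, Lynx, Eagles. Of those, Comets beat Herons.

Yes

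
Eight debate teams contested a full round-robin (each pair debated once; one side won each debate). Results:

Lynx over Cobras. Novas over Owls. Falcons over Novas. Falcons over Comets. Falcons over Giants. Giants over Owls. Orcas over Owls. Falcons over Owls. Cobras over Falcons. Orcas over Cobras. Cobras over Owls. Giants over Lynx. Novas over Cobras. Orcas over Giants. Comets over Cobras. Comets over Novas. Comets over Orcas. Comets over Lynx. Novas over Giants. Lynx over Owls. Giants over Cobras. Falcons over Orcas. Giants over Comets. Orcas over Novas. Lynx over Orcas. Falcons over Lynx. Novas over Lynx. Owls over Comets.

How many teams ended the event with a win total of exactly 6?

Win totals: Giants 4, Comets 4, Novas 4, Owls 1, Lynx 3, Cobras 2, Falcons 6, Orcas 4.
Exactly 6: Falcons — 1 team.

1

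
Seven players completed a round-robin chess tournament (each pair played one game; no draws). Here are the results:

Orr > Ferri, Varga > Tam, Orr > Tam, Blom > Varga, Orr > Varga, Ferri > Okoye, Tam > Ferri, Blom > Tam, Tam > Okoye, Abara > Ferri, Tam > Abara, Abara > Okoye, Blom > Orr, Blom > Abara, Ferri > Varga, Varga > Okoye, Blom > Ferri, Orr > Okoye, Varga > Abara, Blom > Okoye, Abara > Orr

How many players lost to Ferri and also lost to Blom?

2

Ferri beat: Varga, Okoye.
Blom beat: Orr, Tam, Ferri, Varga, Okoye, Abara.
Both beat: Varga, Okoye — 2.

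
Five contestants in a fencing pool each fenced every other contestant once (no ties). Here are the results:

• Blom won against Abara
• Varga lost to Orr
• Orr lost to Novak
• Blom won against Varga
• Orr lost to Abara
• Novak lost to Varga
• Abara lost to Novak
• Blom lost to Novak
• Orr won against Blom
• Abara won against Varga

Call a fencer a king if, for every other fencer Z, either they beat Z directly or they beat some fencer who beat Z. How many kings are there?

5

Orr reaches everyone (king).
Blom reaches everyone (king).
Varga reaches everyone (king).
Novak reaches everyone (king).
Abara reaches everyone (king).
Kings: Orr, Blom, Varga, Novak, Abara — 5.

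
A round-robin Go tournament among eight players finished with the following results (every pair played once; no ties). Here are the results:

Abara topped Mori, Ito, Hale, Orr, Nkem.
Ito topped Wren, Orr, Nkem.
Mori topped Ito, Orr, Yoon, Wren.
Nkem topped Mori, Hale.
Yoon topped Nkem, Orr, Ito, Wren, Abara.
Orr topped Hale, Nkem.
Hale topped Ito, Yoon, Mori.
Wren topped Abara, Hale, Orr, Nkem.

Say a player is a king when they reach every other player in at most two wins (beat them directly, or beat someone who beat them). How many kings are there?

Nkem cannot reach Abara in two steps.
Yoon reaches everyone (king).
Wren reaches everyone (king).
Abara reaches everyone (king).
Hale reaches everyone (king).
Ito cannot reach Yoon in two steps.
Orr cannot reach Wren, Abara in two steps.
Mori reaches everyone (king).
Kings: Yoon, Wren, Abara, Hale, Mori — 5.

5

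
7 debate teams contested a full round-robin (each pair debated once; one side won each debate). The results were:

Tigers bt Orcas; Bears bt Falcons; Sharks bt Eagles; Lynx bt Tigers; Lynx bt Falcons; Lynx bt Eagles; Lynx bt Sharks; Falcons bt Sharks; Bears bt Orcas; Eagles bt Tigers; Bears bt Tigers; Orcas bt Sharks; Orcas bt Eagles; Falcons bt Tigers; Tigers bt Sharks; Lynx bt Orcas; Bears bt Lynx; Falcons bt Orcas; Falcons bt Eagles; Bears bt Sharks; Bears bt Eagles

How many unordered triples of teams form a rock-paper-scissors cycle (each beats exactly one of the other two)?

2

Win totals: Orcas 2, Lynx 5, Tigers 2, Sharks 1, Bears 6, Falcons 4, Eagles 1.
A team with w wins dominates both others in C(w,2) triples; summing gives 1 + 10 + 1 + 0 + 15 + 6 + 0 = 33 transitive triples.
Total triples C(7,3) = 35, so cyclic triples = 35 − 33 = 2.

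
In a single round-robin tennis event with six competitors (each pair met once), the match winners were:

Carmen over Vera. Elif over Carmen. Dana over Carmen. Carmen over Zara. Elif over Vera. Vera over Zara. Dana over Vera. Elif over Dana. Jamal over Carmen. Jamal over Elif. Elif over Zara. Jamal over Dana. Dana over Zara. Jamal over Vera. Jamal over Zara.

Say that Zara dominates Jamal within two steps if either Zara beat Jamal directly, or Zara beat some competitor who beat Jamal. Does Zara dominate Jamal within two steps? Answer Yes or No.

No

Zara did not beat Jamal directly.
Zara beat no one, so there is no intermediate competitor.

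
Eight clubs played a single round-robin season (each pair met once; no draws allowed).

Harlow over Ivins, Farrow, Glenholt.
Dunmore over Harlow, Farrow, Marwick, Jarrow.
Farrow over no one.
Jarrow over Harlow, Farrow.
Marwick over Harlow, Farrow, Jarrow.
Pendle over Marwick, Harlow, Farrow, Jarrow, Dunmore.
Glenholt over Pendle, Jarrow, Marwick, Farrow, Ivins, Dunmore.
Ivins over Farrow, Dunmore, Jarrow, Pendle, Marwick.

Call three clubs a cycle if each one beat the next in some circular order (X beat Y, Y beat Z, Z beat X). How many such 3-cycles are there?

8

Win totals: Dunmore 4, Jarrow 2, Marwick 3, Harlow 3, Glenholt 6, Farrow 0, Ivins 5, Pendle 5.
A club with w wins dominates both others in C(w,2) triples; summing gives 6 + 1 + 3 + 3 + 15 + 0 + 10 + 10 = 48 transitive triples.
Total triples C(8,3) = 56, so cyclic triples = 56 − 48 = 8.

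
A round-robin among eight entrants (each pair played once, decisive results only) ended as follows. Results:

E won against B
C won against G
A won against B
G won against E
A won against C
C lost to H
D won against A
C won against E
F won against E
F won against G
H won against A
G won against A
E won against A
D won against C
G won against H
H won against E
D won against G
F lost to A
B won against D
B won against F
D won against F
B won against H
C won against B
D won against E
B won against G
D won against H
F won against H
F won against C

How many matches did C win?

3

C's results: beat B, E, G; lost to A, D, F, H.
That is 3 wins.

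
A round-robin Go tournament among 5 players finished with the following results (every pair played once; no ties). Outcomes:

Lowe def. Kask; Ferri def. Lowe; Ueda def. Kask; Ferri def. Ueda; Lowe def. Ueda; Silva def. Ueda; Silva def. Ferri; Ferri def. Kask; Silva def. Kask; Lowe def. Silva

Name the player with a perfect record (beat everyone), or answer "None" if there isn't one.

None

Highest win total is Silva with 3 (out of 4 possible).
Silva lost to Lowe, so no player went undefeated.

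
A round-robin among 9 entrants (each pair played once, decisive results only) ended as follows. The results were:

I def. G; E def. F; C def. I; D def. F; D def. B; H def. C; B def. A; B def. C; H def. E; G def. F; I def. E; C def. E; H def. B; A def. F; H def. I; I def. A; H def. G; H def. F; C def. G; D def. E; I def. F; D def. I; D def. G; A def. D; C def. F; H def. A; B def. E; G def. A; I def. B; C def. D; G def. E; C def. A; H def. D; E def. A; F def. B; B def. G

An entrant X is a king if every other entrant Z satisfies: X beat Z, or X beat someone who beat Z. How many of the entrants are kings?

1

A cannot reach C, H in two steps.
B cannot reach H in two steps.
C cannot reach H in two steps.
D cannot reach H in two steps.
E cannot reach C, G, H, I in two steps.
F cannot reach D, H, I in two steps.
G cannot reach C, H, I in two steps.
H reaches everyone (king).
I cannot reach H in two steps.
Kings: H — 1.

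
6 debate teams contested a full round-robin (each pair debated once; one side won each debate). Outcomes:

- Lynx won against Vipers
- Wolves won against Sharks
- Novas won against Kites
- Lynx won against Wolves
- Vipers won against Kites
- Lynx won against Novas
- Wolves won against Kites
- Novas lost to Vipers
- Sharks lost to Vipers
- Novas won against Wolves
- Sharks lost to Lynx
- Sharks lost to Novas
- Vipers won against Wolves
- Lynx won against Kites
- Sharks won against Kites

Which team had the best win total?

Win totals: Novas 3, Lynx 5, Sharks 1, Kites 0, Vipers 4, Wolves 2.
Lynx leads with 5 wins (next highest: 4).

Lynx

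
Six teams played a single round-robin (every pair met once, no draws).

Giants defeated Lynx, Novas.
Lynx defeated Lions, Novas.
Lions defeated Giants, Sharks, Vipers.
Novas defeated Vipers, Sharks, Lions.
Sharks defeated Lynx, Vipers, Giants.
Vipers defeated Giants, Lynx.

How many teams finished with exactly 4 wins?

0

Win totals: Novas 3, Sharks 3, Lynx 2, Lions 3, Giants 2, Vipers 2.
No team has exactly 4 wins.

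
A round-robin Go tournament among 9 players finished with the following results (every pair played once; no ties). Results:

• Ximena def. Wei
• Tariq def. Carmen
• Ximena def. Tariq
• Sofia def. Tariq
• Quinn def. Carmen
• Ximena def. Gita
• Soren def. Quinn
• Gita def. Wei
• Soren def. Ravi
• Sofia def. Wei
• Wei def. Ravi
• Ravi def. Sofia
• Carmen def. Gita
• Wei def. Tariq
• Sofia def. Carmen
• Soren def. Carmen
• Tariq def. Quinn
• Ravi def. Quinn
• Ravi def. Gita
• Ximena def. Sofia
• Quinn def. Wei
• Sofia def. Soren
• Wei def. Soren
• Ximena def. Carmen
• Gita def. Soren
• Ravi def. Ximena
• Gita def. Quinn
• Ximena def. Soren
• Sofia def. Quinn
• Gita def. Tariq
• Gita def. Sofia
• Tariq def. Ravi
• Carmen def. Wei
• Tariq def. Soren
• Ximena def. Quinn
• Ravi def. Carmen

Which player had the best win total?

Ximena

Win totals: Wei 3, Sofia 5, Gita 5, Quinn 2, Ximena 7, Tariq 4, Ravi 5, Carmen 2, Soren 3.
Ximena leads with 7 wins (next highest: 5).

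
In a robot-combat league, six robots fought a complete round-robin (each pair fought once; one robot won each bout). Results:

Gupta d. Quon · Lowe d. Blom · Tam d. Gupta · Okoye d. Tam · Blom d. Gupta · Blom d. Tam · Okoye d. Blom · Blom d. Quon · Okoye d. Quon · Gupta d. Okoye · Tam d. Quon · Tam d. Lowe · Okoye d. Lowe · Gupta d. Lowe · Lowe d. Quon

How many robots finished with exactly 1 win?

Win totals: Gupta 3, Blom 3, Lowe 2, Okoye 4, Tam 3, Quon 0.
No robot has exactly 1 wins.

0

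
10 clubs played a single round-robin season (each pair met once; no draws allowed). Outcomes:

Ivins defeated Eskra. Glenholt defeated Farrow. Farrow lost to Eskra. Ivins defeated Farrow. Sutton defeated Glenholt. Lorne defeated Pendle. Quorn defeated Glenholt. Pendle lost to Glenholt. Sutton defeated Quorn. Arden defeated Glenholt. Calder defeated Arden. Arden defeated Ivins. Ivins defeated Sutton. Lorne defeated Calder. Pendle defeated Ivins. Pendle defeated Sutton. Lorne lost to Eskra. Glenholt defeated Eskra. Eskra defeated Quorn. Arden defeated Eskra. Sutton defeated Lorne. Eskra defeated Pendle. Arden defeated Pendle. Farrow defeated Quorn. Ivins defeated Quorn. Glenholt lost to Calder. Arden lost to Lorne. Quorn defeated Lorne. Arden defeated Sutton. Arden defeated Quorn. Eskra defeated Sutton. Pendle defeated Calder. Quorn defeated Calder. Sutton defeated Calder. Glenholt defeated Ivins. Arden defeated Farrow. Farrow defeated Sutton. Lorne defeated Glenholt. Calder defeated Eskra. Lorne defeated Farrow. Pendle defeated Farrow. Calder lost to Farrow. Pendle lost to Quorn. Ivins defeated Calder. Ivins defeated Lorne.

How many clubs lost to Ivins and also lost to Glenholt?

Ivins beat: Lorne, Calder, Eskra, Farrow, Quorn, Sutton.
Glenholt beat: Eskra, Ivins, Pendle, Farrow.
Both beat: Eskra, Farrow — 2.

2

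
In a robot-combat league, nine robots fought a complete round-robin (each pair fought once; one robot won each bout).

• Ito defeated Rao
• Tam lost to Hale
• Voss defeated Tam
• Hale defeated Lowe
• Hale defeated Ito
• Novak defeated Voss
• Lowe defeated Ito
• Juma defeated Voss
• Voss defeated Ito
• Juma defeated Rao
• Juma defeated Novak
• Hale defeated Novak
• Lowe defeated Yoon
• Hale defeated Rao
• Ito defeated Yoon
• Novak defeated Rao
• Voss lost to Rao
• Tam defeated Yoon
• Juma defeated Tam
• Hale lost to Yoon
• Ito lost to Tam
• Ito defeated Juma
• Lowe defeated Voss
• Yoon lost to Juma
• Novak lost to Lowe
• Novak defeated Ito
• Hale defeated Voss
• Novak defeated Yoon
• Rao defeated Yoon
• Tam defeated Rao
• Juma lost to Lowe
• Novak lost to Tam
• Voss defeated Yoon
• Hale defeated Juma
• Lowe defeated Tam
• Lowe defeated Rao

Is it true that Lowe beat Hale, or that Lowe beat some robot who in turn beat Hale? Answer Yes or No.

Lowe did not beat Hale directly.
Lowe beat Rao, Yoon, Voss, Ito, Tam, Novak, Juma. Of those, Yoon beat Hale.

Yes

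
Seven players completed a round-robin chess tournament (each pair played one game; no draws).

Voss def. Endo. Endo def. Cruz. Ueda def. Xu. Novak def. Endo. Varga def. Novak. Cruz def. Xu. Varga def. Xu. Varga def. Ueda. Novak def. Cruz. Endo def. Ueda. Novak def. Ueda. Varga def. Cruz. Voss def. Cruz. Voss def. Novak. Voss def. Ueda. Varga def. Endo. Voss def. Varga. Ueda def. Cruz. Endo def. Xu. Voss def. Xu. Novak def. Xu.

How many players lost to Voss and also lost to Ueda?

Voss beat: Xu, Varga, Cruz, Novak, Ueda, Endo.
Ueda beat: Xu, Cruz.
Both beat: Xu, Cruz — 2.

2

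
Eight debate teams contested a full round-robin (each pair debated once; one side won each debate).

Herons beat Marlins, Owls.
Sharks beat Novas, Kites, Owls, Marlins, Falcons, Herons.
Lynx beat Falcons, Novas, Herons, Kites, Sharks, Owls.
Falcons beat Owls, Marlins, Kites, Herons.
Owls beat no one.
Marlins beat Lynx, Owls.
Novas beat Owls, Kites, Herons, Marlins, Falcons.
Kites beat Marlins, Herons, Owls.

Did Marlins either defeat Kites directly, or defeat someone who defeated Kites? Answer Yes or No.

Yes

Marlins did not beat Kites directly.
Marlins beat Owls, Lynx. Of those, Lynx beat Kites.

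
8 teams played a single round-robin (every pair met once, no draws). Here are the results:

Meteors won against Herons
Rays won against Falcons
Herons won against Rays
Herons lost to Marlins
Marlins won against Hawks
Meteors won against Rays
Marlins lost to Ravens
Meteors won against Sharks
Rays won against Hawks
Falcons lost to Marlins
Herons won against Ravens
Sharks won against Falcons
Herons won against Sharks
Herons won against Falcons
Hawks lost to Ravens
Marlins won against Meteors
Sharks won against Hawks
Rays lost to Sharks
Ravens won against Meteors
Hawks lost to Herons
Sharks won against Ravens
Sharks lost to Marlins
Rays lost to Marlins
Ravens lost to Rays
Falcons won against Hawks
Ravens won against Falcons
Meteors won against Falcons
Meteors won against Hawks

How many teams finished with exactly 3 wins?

1

Win totals: Marlins 6, Sharks 4, Falcons 1, Herons 5, Ravens 4, Hawks 0, Meteors 5, Rays 3.
Exactly 3: Rays — 1 team.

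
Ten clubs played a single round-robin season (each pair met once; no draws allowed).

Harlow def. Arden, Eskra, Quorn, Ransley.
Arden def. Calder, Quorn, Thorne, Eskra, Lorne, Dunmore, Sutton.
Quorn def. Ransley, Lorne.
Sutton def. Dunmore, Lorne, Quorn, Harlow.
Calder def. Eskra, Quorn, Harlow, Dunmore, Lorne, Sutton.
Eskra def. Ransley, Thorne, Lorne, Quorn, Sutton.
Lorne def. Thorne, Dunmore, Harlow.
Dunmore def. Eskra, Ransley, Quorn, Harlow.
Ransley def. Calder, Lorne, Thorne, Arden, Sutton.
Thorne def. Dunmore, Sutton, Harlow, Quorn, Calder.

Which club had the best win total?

Win totals: Harlow 4, Ransley 5, Calder 6, Arden 7, Thorne 5, Quorn 2, Lorne 3, Dunmore 4, Sutton 4, Eskra 5.
Arden leads with 7 wins (next highest: 6).

Arden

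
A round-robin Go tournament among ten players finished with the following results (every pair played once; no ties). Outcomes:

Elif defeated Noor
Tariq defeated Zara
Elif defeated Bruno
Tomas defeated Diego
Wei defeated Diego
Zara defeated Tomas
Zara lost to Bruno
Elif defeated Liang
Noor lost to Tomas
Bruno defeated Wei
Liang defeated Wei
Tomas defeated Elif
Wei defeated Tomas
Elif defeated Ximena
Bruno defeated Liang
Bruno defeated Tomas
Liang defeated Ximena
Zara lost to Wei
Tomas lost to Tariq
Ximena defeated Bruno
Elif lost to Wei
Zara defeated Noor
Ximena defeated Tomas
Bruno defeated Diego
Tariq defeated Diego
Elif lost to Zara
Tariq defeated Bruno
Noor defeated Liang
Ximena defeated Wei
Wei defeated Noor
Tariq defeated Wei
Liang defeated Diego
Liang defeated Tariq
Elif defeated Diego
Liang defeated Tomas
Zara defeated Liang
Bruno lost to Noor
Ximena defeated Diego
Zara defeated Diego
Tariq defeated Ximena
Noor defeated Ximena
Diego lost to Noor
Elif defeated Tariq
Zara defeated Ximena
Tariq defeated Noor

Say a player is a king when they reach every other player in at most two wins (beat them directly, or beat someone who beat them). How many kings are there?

Ximena cannot reach Tariq in two steps.
Tariq reaches everyone (king).
Wei reaches everyone (king).
Liang reaches everyone (king).
Bruno reaches everyone (king).
Elif reaches everyone (king).
Noor cannot reach Elif in two steps.
Zara reaches everyone (king).
Diego cannot reach Ximena, Tariq, Wei, Liang, Bruno, Elif, Noor, Zara, Tomas in two steps.
Tomas cannot reach Wei, Zara in two steps.
Kings: Tariq, Wei, Liang, Bruno, Elif, Zara — 6.

6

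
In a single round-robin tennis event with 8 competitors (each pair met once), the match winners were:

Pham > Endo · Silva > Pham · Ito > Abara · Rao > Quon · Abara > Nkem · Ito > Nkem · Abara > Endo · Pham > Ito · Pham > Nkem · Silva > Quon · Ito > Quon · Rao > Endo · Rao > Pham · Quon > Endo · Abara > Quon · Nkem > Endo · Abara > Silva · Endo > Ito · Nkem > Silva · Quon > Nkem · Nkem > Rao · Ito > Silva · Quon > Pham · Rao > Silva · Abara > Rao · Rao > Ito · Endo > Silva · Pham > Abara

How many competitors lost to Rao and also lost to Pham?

Rao beat: Ito, Endo, Silva, Quon, Pham.
Pham beat: Ito, Endo, Nkem, Abara.
Both beat: Ito, Endo — 2.

2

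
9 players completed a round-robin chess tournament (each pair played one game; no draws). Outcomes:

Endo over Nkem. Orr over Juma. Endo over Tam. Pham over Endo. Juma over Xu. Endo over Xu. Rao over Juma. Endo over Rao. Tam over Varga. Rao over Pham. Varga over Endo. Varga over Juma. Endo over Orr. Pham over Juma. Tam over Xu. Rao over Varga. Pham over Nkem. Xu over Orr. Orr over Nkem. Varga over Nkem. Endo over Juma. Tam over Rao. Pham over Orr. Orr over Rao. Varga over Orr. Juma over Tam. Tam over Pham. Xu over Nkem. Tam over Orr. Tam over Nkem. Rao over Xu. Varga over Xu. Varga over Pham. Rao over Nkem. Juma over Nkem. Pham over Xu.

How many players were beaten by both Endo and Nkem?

0

Endo beat: Orr, Xu, Nkem, Tam, Juma, Rao.
Nkem beat: no one.
No one was beaten by both.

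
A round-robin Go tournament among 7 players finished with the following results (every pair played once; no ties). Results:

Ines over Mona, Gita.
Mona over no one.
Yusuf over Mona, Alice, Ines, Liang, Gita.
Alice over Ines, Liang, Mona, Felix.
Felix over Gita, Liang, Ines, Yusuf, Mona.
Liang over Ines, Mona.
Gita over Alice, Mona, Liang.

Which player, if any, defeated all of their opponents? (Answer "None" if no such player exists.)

None

Highest win total is Yusuf with 5 (out of 6 possible).
Yusuf lost to Felix, so no player went undefeated.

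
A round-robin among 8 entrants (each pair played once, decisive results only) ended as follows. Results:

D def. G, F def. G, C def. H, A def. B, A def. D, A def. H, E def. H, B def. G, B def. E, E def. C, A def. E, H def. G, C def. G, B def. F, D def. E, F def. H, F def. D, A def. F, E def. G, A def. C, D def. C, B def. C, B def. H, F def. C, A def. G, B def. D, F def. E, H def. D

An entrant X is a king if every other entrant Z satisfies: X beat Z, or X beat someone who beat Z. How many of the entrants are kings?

1

A reaches everyone (king).
B cannot reach A in two steps.
C cannot reach A, B, E, F in two steps.
D cannot reach A, B, F in two steps.
E cannot reach A, B, F in two steps.
F cannot reach A, B in two steps.
G cannot reach A, B, C, D, E, F, H in two steps.
H cannot reach A, B, F in two steps.
Kings: A — 1.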